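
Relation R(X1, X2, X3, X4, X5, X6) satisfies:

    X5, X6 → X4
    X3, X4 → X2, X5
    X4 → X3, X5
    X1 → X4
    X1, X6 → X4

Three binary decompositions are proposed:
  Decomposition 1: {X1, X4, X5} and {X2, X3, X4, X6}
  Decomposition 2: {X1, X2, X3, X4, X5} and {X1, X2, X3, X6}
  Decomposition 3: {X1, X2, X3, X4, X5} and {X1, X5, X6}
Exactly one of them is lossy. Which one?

Decomposition 1: common = {X4}, closure = {X2, X3, X4, X5} → lossy.
Decomposition 2: common = {X1, X2, X3}, closure = {X1, X2, X3, X4, X5} → lossless.
Decomposition 3: common = {X1, X5}, closure = {X1, X2, X3, X4, X5} → lossless.

Decomposition 1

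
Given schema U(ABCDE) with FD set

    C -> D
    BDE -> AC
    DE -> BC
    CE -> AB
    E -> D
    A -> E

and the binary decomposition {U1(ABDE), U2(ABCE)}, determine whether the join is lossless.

Yes

Common attributes: U1 ∩ U2 = {ABE}.
Closure of {ABE}: E → D applies, adding D; BDE → AC applies, adding C. So (ABE)⁺ = {ABCDE}.
This closure contains every attribute of U1, so U1 ∩ U2 → U1. The join is lossless.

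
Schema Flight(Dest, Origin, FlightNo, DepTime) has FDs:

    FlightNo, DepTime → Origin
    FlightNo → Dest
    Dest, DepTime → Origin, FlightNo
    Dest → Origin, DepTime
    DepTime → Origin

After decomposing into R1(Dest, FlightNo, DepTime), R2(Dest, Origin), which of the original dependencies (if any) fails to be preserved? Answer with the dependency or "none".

DepTime → Origin

Check DepTime → Origin: no single fragment contains all of {Origin, DepTime}, and the restricted closure of {DepTime} across the fragments never reaches {Origin}.
FlightNo, DepTime → Origin is preserved.
FlightNo → Dest is preserved.
Dest, DepTime → Origin, FlightNo is preserved.
Dest → Origin, DepTime is preserved.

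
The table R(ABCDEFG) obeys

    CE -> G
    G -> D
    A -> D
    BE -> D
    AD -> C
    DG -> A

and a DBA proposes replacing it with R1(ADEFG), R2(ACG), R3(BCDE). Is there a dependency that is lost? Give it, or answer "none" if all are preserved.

Check CE → G: no single fragment contains all of {CEG}, and the restricted closure of {CE} across the fragments never reaches {G}.
G → D is preserved.
A → D is preserved.
BE → D is preserved.
AD → C is preserved.
DG → A is preserved.

CE -> G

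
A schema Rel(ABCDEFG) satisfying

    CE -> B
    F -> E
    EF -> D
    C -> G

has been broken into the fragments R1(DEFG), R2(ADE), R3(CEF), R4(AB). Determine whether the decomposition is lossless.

Chase test. Columns are ABCDEFG; row i has aⱼ where attribute j ∈ Ri, else bᵢⱼ.
Initial tableau (one row per fragment):
  row 1: b11 b12 b13 a4 a5 a6 a7
  row 2: a1 b22 b23 a4 a5 b26 b27
  row 3: b31 b32 a3 b34 a5 a6 b37
  row 4: a1 a2 b43 b44 b45 b46 b47
Rows 1 and 3 agree on EF; apply EF→D and equate their D entries.
No row becomes fully distinguished — the join is lossy.

No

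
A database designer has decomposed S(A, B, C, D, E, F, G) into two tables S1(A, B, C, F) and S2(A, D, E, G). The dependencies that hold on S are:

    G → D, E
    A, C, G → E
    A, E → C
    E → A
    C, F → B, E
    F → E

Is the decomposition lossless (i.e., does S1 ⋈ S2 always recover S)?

No

Common attributes: S1 ∩ S2 = {A}.
No dependency enlarges {A}, so (A)⁺ = {A}.
The closure contains neither all of S1 = {A, B, C, F} nor all of S2 = {A, D, E, G}, so the common attributes are not a superkey of either fragment. The join is lossy.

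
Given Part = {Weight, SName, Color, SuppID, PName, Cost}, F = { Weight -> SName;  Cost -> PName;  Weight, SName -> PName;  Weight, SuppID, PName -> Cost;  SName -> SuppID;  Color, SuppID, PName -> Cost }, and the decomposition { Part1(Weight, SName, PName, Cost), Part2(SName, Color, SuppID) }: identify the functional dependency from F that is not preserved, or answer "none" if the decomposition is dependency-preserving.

Color, SuppID, PName -> Cost

Check Color, SuppID, PName → Cost: no single fragment contains all of {Color, SuppID, PName, Cost}, and the restricted closure of {Color, SuppID, PName} across the fragments never reaches {Cost}.
Weight → SName is preserved.
Cost → PName is preserved.
Weight, SName → PName is preserved.
Weight, SuppID, PName → Cost is preserved.
SName → SuppID is preserved.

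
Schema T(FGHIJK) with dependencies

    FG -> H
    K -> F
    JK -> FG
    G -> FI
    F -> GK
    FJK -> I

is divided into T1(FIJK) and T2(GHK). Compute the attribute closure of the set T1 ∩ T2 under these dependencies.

FGHIK

T1 ∩ T2 = {K}.
K → F applies, adding F
F → GK applies, adding G
FG → H applies, adding H
G → FI applies, adding I
Closure: {FGHIK}.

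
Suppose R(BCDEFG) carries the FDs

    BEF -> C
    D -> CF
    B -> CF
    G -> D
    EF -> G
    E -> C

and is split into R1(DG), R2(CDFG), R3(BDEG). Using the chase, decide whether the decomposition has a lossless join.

Chase test. Columns are BCDEFG; row i has aⱼ where attribute j ∈ Ri, else bᵢⱼ.
Initial tableau (one row per fragment):
  row 1: b11 b12 a3 b14 b15 a6
  row 2: b21 a2 a3 b24 a5 a6
  row 3: a1 b32 a3 a4 b35 a6
Rows 1 and 2 agree on D; apply D→CF and equate their CF entries.
Rows 1 and 3 agree on D; apply D→CF and equate their CF entries.
Row 3 is now all distinguished symbols — the join is lossless.

Yes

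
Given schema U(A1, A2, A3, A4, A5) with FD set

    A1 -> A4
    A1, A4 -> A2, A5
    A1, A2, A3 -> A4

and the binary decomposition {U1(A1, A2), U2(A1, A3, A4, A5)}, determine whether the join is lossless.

Yes

Common attributes: U1 ∩ U2 = {A1}.
Closure of {A1}: A1 → A4 applies, adding A4; A1, A4 → A2, A5 applies, adding A2, A5. So (A1)⁺ = {A1, A2, A4, A5}.
This closure contains every attribute of U1, so U1 ∩ U2 → U1. The join is lossless.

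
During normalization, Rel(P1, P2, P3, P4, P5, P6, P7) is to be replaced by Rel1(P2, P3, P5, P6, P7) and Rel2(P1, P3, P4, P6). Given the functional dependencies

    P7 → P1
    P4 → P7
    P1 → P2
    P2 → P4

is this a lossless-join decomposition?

No

Common attributes: Rel1 ∩ Rel2 = {P3, P6}.
No dependency enlarges {P3, P6}, so (P3, P6)⁺ = {P3, P6}.
The closure contains neither all of Rel1 = {P2, P3, P5, P6, P7} nor all of Rel2 = {P1, P3, P4, P6}, so the common attributes are not a superkey of either fragment. The join is lossy.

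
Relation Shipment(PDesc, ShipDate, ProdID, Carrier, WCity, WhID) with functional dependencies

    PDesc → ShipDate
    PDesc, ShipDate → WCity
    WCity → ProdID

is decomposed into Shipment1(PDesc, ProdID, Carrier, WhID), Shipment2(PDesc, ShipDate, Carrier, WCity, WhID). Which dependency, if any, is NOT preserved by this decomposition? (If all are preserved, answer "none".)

Check WCity → ProdID: no single fragment contains all of {ProdID, WCity}, and the restricted closure of {WCity} across the fragments never reaches {ProdID}.
PDesc → ShipDate is preserved.
PDesc, ShipDate → WCity is preserved.

WCity → ProdID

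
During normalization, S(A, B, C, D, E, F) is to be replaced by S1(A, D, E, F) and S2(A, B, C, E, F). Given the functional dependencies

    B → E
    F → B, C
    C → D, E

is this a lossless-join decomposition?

Common attributes: S1 ∩ S2 = {A, E, F}.
Closure of {A, E, F}: F → B, C applies, adding B, C; C → D, E applies, adding D. So (A, E, F)⁺ = {A, B, C, D, E, F}.
This closure contains every attribute of S1, so S1 ∩ S2 → S1. The join is lossless.

Yes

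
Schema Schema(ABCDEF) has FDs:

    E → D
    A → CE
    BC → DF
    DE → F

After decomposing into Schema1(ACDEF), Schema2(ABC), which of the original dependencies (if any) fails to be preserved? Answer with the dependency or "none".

BC → DF

Check BC → DF: no single fragment contains all of {BCDF}, and the restricted closure of {BC} across the fragments never reaches {DF}.
E → D is preserved.
A → CE is preserved.
DE → F is preserved.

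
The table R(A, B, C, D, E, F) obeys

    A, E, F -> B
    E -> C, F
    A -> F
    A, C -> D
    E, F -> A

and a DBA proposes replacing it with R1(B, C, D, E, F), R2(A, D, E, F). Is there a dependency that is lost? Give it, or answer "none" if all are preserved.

A, C -> D

Check A, C → D: no single fragment contains all of {A, C, D}, and the restricted closure of {A, C} across the fragments never reaches {D}.
A, E, F → B is preserved.
E → C, F is preserved.
A → F is preserved.
E, F → A is preserved.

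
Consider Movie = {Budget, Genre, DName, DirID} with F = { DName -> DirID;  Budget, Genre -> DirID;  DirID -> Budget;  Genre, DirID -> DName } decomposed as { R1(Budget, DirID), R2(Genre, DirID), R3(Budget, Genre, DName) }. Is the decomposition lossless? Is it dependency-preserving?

lossless but not dependency-preserving

Lossless test (chase): Rows 1 and 2 agree on DirID; apply DirID→Budget and equate their Budget entries. Rows 2 and 3 agree on Budget, Genre; apply Budget, Genre→DirID and equate their DirID entries. Rows 2 and 3 agree on Genre, DirID; apply Genre, DirID→DName and equate their DName entries. Row 2 is now all distinguished symbols — the join is lossless.
Dependency preservation: the restricted closure of {DName} across the fragments never reaches {DirID}, so DName → DirID cannot be enforced without a join — not preserved.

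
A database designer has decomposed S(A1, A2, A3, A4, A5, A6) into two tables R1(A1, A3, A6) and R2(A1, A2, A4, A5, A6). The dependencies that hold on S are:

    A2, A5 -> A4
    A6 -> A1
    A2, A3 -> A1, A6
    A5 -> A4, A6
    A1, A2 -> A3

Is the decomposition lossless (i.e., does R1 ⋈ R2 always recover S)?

Common attributes: R1 ∩ R2 = {A1, A6}.
No dependency enlarges {A1, A6}, so (A1, A6)⁺ = {A1, A6}.
The closure contains neither all of R1 = {A1, A3, A6} nor all of R2 = {A1, A2, A4, A5, A6}, so the common attributes are not a superkey of either fragment. The join is lossy.

No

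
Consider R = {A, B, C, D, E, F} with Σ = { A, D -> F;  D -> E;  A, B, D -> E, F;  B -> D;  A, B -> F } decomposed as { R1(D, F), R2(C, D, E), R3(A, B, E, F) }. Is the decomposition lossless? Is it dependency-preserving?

lossy and not dependency-preserving

Lossless test (chase): Rows 1 and 2 agree on D; apply D→E and equate their E entries. No row becomes fully distinguished — the join is lossy.
Dependency preservation: the restricted closure of {A, D} across the fragments never reaches {F}, so A, D → F cannot be enforced without a join — not preserved.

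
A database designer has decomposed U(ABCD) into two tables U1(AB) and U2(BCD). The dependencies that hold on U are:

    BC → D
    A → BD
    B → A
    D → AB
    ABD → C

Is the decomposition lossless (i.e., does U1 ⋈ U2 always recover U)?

Yes

Common attributes: U1 ∩ U2 = {B}.
Closure of {B}: B → A applies, adding A; A → BD applies, adding D; ABD → C applies, adding C. So (B)⁺ = {ABCD}.
This closure contains every attribute of U1, so U1 ∩ U2 → U1. The join is lossless.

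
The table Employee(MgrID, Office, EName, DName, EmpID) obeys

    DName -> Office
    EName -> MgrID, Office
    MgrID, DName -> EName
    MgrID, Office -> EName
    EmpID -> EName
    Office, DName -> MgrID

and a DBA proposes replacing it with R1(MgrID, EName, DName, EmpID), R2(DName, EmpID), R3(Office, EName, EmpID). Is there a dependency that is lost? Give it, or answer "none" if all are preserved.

MgrID, Office -> EName

Check MgrID, Office → EName: no single fragment contains all of {MgrID, Office, EName}, and the restricted closure of {MgrID, Office} across the fragments never reaches {EName}.
DName → Office is preserved.
EName → MgrID, Office is preserved.
MgrID, DName → EName is preserved.
EmpID → EName is preserved.
Office, DName → MgrID is preserved.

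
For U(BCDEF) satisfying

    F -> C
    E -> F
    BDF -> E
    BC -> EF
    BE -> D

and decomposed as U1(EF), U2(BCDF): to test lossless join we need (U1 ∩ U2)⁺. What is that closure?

U1 ∩ U2 = {F}.
F → C applies, adding C
Closure: {CF}.

CF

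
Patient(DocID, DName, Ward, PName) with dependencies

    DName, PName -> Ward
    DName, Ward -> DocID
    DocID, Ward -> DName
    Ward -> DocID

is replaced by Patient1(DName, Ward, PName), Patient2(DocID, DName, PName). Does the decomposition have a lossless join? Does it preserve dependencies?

lossless but not dependency-preserving

Lossless test: (DName, PName)⁺ = {DocID, DName, Ward, PName}, which contains all of one fragment — lossless.
Dependency preservation: the restricted closure of {DName, Ward} across the fragments never reaches {DocID}, so DName, Ward → DocID cannot be enforced without a join — not preserved.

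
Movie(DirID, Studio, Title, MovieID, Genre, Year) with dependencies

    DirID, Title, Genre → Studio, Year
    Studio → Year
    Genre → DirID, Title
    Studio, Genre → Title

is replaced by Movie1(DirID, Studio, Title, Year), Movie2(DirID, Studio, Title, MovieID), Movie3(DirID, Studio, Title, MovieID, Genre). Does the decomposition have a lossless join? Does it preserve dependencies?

Lossless test (chase): Rows 1 and 2 agree on Studio; apply Studio→Year and equate their Year entries. Rows 1 and 3 agree on Studio; apply Studio→Year and equate their Year entries. Row 3 is now all distinguished symbols — the join is lossless.
Dependency preservation: DirID, Title, Genre → Studio, Year is not contained in any single fragment, but the restricted closure of its left-hand side across the fragments still reaches the right-hand side; the remaining FDs each lie inside some fragment. All dependencies are preserved.

lossless and dependency-preserving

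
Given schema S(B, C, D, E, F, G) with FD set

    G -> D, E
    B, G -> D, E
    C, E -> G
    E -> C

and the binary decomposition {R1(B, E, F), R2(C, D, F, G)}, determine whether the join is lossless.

Common attributes: R1 ∩ R2 = {F}.
No dependency enlarges {F}, so (F)⁺ = {F}.
The closure contains neither all of R1 = {B, E, F} nor all of R2 = {C, D, F, G}, so the common attributes are not a superkey of either fragment. The join is lossy.

No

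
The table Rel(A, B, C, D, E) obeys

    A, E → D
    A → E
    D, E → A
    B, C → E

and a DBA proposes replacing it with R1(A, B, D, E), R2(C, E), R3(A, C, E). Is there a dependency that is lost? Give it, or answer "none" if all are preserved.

Check B, C → E: no single fragment contains all of {B, C, E}, and the restricted closure of {B, C} across the fragments never reaches {E}.
A, E → D is preserved.
A → E is preserved.
D, E → A is preserved.

B, C → E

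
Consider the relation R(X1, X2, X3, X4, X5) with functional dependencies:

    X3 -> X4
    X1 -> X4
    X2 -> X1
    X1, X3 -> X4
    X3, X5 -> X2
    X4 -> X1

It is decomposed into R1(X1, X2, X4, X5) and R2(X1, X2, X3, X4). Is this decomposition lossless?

No

Common attributes: R1 ∩ R2 = {X1, X2, X4}.
No dependency enlarges {X1, X2, X4}, so (X1, X2, X4)⁺ = {X1, X2, X4}.
The closure contains neither all of R1 = {X1, X2, X4, X5} nor all of R2 = {X1, X2, X3, X4}, so the common attributes are not a superkey of either fragment. The join is lossy.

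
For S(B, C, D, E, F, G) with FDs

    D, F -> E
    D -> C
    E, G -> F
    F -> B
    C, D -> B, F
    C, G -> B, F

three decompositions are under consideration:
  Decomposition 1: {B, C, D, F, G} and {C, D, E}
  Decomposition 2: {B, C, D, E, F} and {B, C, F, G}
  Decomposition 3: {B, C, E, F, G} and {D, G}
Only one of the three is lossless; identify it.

Decomposition 1

Decomposition 1: common = {C, D}, closure = {B, C, D, E, F} → lossless.
Decomposition 2: common = {B, C, F}, closure = {B, C, F} → lossy.
Decomposition 3: common = {G}, closure = {G} → lossy.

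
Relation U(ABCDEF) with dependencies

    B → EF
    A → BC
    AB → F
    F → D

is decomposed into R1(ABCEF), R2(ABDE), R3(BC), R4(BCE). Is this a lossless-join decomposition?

Chase test. Columns are ABCDEF; row i has aⱼ where attribute j ∈ Ri, else bᵢⱼ.
Initial tableau (one row per fragment):
  row 1: a1 a2 a3 b14 a5 a6
  row 2: a1 a2 b23 a4 a5 b26
  row 3: b31 a2 a3 b34 b35 b36
  row 4: b41 a2 a3 b44 a5 b46
Rows 1 and 2 agree on B; apply B→EF and equate their EF entries.
Rows 1 and 3 agree on B; apply B→EF and equate their EF entries.
Rows 1 and 4 agree on B; apply B→EF and equate their EF entries.
Rows 1 and 2 agree on A; apply A→BC and equate their BC entries.
Rows 1 and 2 agree on F; apply F→D and equate their D entries.
Rows 1 and 3 agree on F; apply F→D and equate their D entries.
Rows 1 and 4 agree on F; apply F→D and equate their D entries.
Row 1 is now all distinguished symbols — the join is lossless.

Yes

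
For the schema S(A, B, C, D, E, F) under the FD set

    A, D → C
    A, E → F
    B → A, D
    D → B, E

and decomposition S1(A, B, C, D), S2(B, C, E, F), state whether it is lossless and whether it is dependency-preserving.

Lossless test: (B, C)⁺ = {A, B, C, D, E, F}, which contains all of one fragment — lossless.
Dependency preservation: the restricted closure of {A, E} across the fragments never reaches {F}, so A, E → F cannot be enforced without a join — not preserved.

lossless but not dependency-preserving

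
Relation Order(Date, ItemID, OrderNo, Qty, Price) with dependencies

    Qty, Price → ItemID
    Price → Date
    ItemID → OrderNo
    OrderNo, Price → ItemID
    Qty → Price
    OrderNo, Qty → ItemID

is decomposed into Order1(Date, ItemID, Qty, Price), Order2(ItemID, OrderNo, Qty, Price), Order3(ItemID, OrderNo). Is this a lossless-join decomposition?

Chase test. Columns are Date, ItemID, OrderNo, Qty, Price; row i has aⱼ where attribute j ∈ Orderi, else bᵢⱼ.
Initial tableau (one row per fragment):
  row 1: a1 a2 b13 a4 a5
  row 2: b21 a2 a3 a4 a5
  row 3: b31 a2 a3 b34 b35
Rows 1 and 2 agree on Price; apply Price→Date and equate their Date entries.
Rows 1 and 2 agree on ItemID; apply ItemID→OrderNo and equate their OrderNo entries.
Row 1 is now all distinguished symbols — the join is lossless.

Yes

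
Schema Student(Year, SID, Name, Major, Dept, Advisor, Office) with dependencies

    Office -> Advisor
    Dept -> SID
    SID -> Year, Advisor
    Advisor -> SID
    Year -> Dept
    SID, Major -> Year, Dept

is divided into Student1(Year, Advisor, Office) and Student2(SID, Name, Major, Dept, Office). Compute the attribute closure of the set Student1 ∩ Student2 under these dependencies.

Year, SID, Dept, Advisor, Office

Student1 ∩ Student2 = {Office}.
Office → Advisor applies, adding Advisor
Advisor → SID applies, adding SID
SID → Year, Advisor applies, adding Year
Year → Dept applies, adding Dept
Closure: {Year, SID, Dept, Advisor, Office}.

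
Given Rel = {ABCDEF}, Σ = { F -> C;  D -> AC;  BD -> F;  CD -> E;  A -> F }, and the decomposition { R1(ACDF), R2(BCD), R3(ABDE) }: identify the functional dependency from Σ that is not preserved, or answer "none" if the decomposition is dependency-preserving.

F → C lies within R1.
D → AC lies within R1.
BD → F: restricted closure across fragments reaches F.
CD → E: restricted closure across fragments reaches E.
A → F lies within R1.
Every dependency is enforceable on the fragments, so the decomposition is dependency-preserving.

none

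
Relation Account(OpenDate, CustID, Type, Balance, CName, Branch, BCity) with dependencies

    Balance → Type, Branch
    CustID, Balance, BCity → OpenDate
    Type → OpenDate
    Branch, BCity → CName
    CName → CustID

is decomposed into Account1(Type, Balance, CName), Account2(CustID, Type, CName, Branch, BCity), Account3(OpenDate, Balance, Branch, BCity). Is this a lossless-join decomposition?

Yes

Chase test. Columns are OpenDate, CustID, Type, Balance, CName, Branch, BCity; row i has aⱼ where attribute j ∈ Accounti, else bᵢⱼ.
Initial tableau (one row per fragment):
  row 1: b11 b12 a3 a4 a5 b16 b17
  row 2: b21 a2 a3 b24 a5 a6 a7
  row 3: a1 b32 b33 a4 b35 a6 a7
Rows 1 and 3 agree on Balance; apply Balance→Type, Branch and equate their Type, Branch entries.
Rows 1 and 2 agree on Type; apply Type→OpenDate and equate their OpenDate entries.
Rows 1 and 3 agree on Type; apply Type→OpenDate and equate their OpenDate entries.
Rows 2 and 3 agree on Branch, BCity; apply Branch, BCity→CName and equate their CName entries.
Rows 1 and 2 agree on CName; apply CName→CustID and equate their CustID entries.
Rows 1 and 3 agree on CName; apply CName→CustID and equate their CustID entries.
Row 3 is now all distinguished symbols — the join is lossless.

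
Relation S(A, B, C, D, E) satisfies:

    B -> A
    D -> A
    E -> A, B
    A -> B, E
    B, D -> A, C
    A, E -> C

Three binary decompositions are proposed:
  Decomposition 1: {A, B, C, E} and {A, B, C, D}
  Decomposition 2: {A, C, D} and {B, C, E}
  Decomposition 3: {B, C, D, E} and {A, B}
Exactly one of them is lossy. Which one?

Decomposition 1: common = {A, B, C}, closure = {A, B, C, E} → lossless.
Decomposition 2: common = {C}, closure = {C} → lossy.
Decomposition 3: common = {B}, closure = {A, B, C, E} → lossless.

Decomposition 2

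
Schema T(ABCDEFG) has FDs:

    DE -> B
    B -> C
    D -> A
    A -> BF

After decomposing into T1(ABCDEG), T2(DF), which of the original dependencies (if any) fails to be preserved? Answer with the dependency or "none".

Check A → BF: no single fragment contains all of {ABF}, and the restricted closure of {A} across the fragments never reaches {BF}.
DE → B is preserved.
B → C is preserved.
D → A is preserved.

A -> BF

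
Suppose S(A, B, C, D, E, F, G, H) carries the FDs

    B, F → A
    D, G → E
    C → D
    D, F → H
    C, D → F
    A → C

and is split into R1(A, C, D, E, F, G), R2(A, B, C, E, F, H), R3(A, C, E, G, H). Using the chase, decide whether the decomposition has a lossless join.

No

Chase test. Columns are A, B, C, D, E, F, G, H; row i has aⱼ where attribute j ∈ Ri, else bᵢⱼ.
Initial tableau (one row per fragment):
  row 1: a1 b12 a3 a4 a5 a6 a7 b18
  row 2: a1 a2 a3 b24 a5 a6 b27 a8
  row 3: a1 b32 a3 b34 a5 b36 a7 a8
Rows 1 and 2 agree on C; apply C→D and equate their D entries.
Rows 1 and 3 agree on C; apply C→D and equate their D entries.
Rows 1 and 2 agree on D, F; apply D, F→H and equate their H entries.
Rows 1 and 3 agree on C, D; apply C, D→F and equate their F entries.
No row becomes fully distinguished — the join is lossy.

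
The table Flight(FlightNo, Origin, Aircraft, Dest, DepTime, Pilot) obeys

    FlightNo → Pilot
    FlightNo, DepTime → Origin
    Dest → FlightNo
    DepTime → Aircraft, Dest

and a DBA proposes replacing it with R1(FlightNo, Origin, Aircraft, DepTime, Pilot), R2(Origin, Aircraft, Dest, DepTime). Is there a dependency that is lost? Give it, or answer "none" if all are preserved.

Check Dest → FlightNo: no single fragment contains all of {FlightNo, Dest}, and the restricted closure of {Dest} across the fragments never reaches {FlightNo}.
FlightNo → Pilot is preserved.
FlightNo, DepTime → Origin is preserved.
DepTime → Aircraft, Dest is preserved.

Dest → FlightNo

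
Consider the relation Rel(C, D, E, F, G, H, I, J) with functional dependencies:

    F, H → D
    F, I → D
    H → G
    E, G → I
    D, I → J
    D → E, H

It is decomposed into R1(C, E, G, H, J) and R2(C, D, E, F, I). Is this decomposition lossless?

No

Common attributes: R1 ∩ R2 = {C, E}.
No dependency enlarges {C, E}, so (C, E)⁺ = {C, E}.
The closure contains neither all of R1 = {C, E, G, H, J} nor all of R2 = {C, D, E, F, I}, so the common attributes are not a superkey of either fragment. The join is lossy.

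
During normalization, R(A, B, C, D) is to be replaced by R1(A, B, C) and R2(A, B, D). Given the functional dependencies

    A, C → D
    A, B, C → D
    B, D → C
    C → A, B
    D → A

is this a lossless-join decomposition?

No

Common attributes: R1 ∩ R2 = {A, B}.
No dependency enlarges {A, B}, so (A, B)⁺ = {A, B}.
The closure contains neither all of R1 = {A, B, C} nor all of R2 = {A, B, D}, so the common attributes are not a superkey of either fragment. The join is lossy.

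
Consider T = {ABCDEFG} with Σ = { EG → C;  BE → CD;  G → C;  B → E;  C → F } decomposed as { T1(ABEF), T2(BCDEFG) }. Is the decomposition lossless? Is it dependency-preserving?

lossy but dependency-preserving

Lossless test: (BEF)⁺ = {BCDEF}, which is a superkey of neither fragment — lossy.
Dependency preservation: every FD's attributes lie within a single fragment, so each can be enforced locally — preserved.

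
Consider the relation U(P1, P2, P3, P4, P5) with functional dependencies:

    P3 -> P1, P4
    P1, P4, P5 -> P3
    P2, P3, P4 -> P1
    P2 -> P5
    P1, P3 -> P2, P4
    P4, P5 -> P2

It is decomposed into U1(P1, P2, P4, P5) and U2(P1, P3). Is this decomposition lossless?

No

Common attributes: U1 ∩ U2 = {P1}.
No dependency enlarges {P1}, so (P1)⁺ = {P1}.
The closure contains neither all of U1 = {P1, P2, P4, P5} nor all of U2 = {P1, P3}, so the common attributes are not a superkey of either fragment. The join is lossy.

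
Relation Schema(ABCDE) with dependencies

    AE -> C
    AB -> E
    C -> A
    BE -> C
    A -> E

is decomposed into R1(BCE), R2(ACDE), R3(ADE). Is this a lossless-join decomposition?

Chase test. Columns are ABCDE; row i has aⱼ where attribute j ∈ Ri, else bᵢⱼ.
Initial tableau (one row per fragment):
  row 1: b11 a2 a3 b14 a5
  row 2: a1 b22 a3 a4 a5
  row 3: a1 b32 b33 a4 a5
Rows 2 and 3 agree on AE; apply AE→C and equate their C entries.
Rows 1 and 2 agree on C; apply C→A and equate their A entries.
No row becomes fully distinguished — the join is lossy.

No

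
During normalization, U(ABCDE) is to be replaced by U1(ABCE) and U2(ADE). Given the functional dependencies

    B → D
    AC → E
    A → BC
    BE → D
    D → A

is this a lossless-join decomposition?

Common attributes: U1 ∩ U2 = {AE}.
Closure of {AE}: A → BC applies, adding BC; BE → D applies, adding D. So (AE)⁺ = {ABCDE}.
This closure contains every attribute of U1, so U1 ∩ U2 → U1. The join is lossless.

Yes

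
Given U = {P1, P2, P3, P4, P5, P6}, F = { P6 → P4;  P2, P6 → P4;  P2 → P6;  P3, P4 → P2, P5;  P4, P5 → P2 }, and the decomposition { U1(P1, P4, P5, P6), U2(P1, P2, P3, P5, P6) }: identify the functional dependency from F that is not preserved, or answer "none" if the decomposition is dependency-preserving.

P3, P4 → P2, P5

Check P3, P4 → P2, P5: no single fragment contains all of {P2, P3, P4, P5}, and the restricted closure of {P3, P4} across the fragments never reaches {P2, P5}.
P6 → P4 is preserved.
P2, P6 → P4 is preserved.
P2 → P6 is preserved.
P4, P5 → P2 is preserved.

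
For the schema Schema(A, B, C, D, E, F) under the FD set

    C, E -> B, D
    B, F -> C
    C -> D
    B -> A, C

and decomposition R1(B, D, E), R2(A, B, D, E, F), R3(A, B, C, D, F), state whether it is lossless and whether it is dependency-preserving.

lossless but not dependency-preserving

Lossless test (chase): Rows 2 and 3 agree on B, F; apply B, F→C and equate their C entries. Rows 1 and 2 agree on B; apply B→A, C and equate their A, C entries. Row 2 is now all distinguished symbols — the join is lossless.
Dependency preservation: the restricted closure of {C, E} across the fragments never reaches {B, D}, so C, E → B, D cannot be enforced without a join — not preserved.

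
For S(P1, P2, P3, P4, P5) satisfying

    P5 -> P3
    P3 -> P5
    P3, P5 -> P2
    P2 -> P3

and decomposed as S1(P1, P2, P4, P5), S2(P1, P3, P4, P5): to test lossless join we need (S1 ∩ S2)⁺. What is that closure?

S1 ∩ S2 = {P1, P4, P5}.
P5 → P3 applies, adding P3
P3, P5 → P2 applies, adding P2
Closure: {P1, P2, P3, P4, P5}.

P1, P2, P3, P4, P5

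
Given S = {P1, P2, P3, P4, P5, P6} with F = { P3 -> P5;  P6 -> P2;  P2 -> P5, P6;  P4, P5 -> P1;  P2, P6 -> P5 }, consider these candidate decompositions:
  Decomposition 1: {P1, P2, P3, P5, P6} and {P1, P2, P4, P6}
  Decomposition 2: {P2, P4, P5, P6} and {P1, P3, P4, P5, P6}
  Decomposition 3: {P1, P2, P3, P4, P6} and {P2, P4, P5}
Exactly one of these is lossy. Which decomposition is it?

Decomposition 1

Decomposition 1: common = {P1, P2, P6}, closure = {P1, P2, P5, P6} → lossy.
Decomposition 2: common = {P4, P5, P6}, closure = {P1, P2, P4, P5, P6} → lossless.
Decomposition 3: common = {P2, P4}, closure = {P1, P2, P4, P5, P6} → lossless.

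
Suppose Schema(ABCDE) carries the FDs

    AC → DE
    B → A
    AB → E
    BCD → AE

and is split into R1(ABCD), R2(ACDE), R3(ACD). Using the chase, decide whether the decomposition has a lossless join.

Yes

Chase test. Columns are ABCDE; row i has aⱼ where attribute j ∈ Ri, else bᵢⱼ.
Initial tableau (one row per fragment):
  row 1: a1 a2 a3 a4 b15
  row 2: a1 b22 a3 a4 a5
  row 3: a1 b32 a3 a4 b35
Rows 1 and 2 agree on AC; apply AC→DE and equate their DE entries.
Rows 1 and 3 agree on AC; apply AC→DE and equate their DE entries.
Row 1 is now all distinguished symbols — the join is lossless.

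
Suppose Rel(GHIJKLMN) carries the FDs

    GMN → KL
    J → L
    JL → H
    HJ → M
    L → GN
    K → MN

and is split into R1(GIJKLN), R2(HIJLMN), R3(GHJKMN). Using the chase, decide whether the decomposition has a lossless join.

Yes

Chase test. Columns are GHIJKLMN; row i has aⱼ where attribute j ∈ Ri, else bᵢⱼ.
Initial tableau (one row per fragment):
  row 1: a1 b12 a3 a4 a5 a6 b17 a8
  row 2: b21 a2 a3 a4 b25 a6 a7 a8
  row 3: a1 a2 b33 a4 a5 b36 a7 a8
Rows 1 and 3 agree on J; apply J→L and equate their L entries.
Rows 1 and 2 agree on JL; apply JL→H and equate their H entries.
Rows 1 and 2 agree on HJ; apply HJ→M and equate their M entries.
Rows 1 and 2 agree on L; apply L→GN and equate their GN entries.
Rows 1 and 2 agree on GMN; apply GMN→KL and equate their KL entries.
Row 1 is now all distinguished symbols — the join is lossless.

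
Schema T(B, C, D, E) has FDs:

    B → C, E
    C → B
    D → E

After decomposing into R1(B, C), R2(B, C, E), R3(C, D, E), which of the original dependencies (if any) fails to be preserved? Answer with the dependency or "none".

B → C, E lies within R2.
C → B lies within R1.
D → E lies within R3.
Every dependency is enforceable on the fragments, so the decomposition is dependency-preserving.

none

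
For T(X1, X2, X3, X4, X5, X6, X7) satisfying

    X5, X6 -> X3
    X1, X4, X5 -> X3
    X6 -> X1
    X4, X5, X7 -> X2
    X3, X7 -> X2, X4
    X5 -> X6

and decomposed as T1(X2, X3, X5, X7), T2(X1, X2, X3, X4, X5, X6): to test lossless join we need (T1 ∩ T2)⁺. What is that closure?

T1 ∩ T2 = {X2, X3, X5}.
X5 → X6 applies, adding X6
X6 → X1 applies, adding X1
Closure: {X1, X2, X3, X5, X6}.

X1, X2, X3, X5, X6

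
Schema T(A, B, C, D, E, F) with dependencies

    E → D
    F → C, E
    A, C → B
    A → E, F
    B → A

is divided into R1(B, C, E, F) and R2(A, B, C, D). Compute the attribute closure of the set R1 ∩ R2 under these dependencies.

R1 ∩ R2 = {B, C}.
B → A applies, adding A
A → E, F applies, adding E, F
E → D applies, adding D
Closure: {A, B, C, D, E, F}.

A, B, C, D, E, F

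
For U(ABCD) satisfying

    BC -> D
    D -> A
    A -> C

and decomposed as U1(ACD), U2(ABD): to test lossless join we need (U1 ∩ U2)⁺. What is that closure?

ACD

U1 ∩ U2 = {AD}.
A → C applies, adding C
Closure: {ACD}.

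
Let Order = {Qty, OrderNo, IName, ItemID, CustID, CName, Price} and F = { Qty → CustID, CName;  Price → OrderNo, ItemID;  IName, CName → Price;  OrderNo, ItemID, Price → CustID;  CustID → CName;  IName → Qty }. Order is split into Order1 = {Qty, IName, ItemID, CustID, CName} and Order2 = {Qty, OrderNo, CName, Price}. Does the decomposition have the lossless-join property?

No

Common attributes: Order1 ∩ Order2 = {Qty, CName}.
Closure of {Qty, CName}: Qty → CustID, CName applies, adding CustID. So (Qty, CName)⁺ = {Qty, CustID, CName}.
The closure contains neither all of Order1 = {Qty, IName, ItemID, CustID, CName} nor all of Order2 = {Qty, OrderNo, CName, Price}, so the common attributes are not a superkey of either fragment. The join is lossy.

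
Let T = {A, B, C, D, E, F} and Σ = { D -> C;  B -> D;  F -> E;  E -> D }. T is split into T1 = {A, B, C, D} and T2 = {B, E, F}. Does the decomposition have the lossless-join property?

Common attributes: T1 ∩ T2 = {B}.
Closure of {B}: B → D applies, adding D; D → C applies, adding C. So (B)⁺ = {B, C, D}.
The closure contains neither all of T1 = {A, B, C, D} nor all of T2 = {B, E, F}, so the common attributes are not a superkey of either fragment. The join is lossy.

No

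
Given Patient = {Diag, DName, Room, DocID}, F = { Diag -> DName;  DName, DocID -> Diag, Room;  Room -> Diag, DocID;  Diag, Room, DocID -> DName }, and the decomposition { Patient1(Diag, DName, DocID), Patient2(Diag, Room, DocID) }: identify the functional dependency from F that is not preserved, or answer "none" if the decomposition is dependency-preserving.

Diag → DName lies within Patient1.
DName, DocID → Diag, Room: restricted closure across fragments reaches Diag, Room.
Room → Diag, DocID lies within Patient2.
Diag, Room, DocID → DName: restricted closure across fragments reaches DName.
Every dependency is enforceable on the fragments, so the decomposition is dependency-preserving.

none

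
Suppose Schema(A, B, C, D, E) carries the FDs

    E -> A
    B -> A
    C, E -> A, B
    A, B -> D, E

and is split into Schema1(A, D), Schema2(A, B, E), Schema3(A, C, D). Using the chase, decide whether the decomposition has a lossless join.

Chase test. Columns are A, B, C, D, E; row i has aⱼ where attribute j ∈ Schemai, else bᵢⱼ.
Initial tableau (one row per fragment):
  row 1: a1 b12 b13 a4 b15
  row 2: a1 a2 b23 b24 a5
  row 3: a1 b32 a3 a4 b35
No row becomes fully distinguished — the join is lossy.

No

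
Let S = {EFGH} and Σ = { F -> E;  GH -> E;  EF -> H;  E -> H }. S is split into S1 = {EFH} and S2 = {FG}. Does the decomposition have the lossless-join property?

Common attributes: S1 ∩ S2 = {F}.
Closure of {F}: F → E applies, adding E; EF → H applies, adding H. So (F)⁺ = {EFH}.
This closure contains every attribute of S1, so S1 ∩ S2 → S1. The join is lossless.

Yes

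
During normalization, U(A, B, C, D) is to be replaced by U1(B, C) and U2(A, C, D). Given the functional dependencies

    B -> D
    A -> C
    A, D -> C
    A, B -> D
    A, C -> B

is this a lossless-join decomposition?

Common attributes: U1 ∩ U2 = {C}.
No dependency enlarges {C}, so (C)⁺ = {C}.
The closure contains neither all of U1 = {B, C} nor all of U2 = {A, C, D}, so the common attributes are not a superkey of either fragment. The join is lossy.

No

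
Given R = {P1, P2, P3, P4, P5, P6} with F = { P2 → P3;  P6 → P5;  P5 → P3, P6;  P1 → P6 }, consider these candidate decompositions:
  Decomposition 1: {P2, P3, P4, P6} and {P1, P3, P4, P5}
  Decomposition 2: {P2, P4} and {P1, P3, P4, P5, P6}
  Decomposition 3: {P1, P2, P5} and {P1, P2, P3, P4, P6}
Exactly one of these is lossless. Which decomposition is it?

Decomposition 1: common = {P3, P4}, closure = {P3, P4} → lossy.
Decomposition 2: common = {P4}, closure = {P4} → lossy.
Decomposition 3: common = {P1, P2}, closure = {P1, P2, P3, P5, P6} → lossless.

Decomposition 3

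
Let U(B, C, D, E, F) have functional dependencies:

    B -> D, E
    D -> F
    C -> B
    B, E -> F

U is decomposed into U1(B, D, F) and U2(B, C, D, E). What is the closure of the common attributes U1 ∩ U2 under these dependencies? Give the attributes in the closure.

U1 ∩ U2 = {B, D}.
B → D, E applies, adding E
D → F applies, adding F
Closure: {B, D, E, F}.

B, D, E, F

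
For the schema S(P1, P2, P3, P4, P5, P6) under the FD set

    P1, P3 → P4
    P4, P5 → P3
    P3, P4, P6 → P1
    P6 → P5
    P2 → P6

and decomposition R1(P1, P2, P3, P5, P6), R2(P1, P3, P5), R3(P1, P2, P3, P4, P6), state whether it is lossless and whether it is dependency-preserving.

Lossless test (chase): Rows 1 and 2 agree on P1, P3; apply P1, P3→P4 and equate their P4 entries. Rows 1 and 3 agree on P1, P3; apply P1, P3→P4 and equate their P4 entries. Rows 1 and 3 agree on P6; apply P6→P5 and equate their P5 entries. Row 1 is now all distinguished symbols — the join is lossless.
Dependency preservation: the restricted closure of {P4, P5} across the fragments never reaches {P3}, so P4, P5 → P3 cannot be enforced without a join — not preserved.

lossless but not dependency-preserving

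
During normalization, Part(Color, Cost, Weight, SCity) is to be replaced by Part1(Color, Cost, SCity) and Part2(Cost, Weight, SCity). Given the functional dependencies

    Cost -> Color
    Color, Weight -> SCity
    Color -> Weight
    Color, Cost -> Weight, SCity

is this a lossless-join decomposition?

Yes

Common attributes: Part1 ∩ Part2 = {Cost, SCity}.
Closure of {Cost, SCity}: Cost → Color applies, adding Color; Color → Weight applies, adding Weight. So (Cost, SCity)⁺ = {Color, Cost, Weight, SCity}.
This closure contains every attribute of Part1, so Part1 ∩ Part2 → Part1. The join is lossless.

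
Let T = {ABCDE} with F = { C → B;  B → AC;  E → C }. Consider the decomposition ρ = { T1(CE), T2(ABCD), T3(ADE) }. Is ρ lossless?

Chase test. Columns are ABCDE; row i has aⱼ where attribute j ∈ Ti, else bᵢⱼ.
Initial tableau (one row per fragment):
  row 1: b11 b12 a3 b14 a5
  row 2: a1 a2 a3 a4 b25
  row 3: a1 b32 b33 a4 a5
Rows 1 and 2 agree on C; apply C→B and equate their B entries.
Rows 1 and 2 agree on B; apply B→AC and equate their AC entries.
Rows 1 and 3 agree on E; apply E→C and equate their C entries.
Rows 1 and 3 agree on C; apply C→B and equate their B entries.
Row 3 is now all distinguished symbols — the join is lossless.

Yes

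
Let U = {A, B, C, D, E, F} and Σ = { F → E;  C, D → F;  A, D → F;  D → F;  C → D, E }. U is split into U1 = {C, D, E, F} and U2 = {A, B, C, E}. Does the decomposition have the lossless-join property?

Yes

Common attributes: U1 ∩ U2 = {C, E}.
Closure of {C, E}: C → D, E applies, adding D; C, D → F applies, adding F. So (C, E)⁺ = {C, D, E, F}.
This closure contains every attribute of U1, so U1 ∩ U2 → U1. The join is lossless.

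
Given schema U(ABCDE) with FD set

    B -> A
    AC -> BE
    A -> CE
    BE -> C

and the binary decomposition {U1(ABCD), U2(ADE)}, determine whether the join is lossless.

Yes

Common attributes: U1 ∩ U2 = {AD}.
Closure of {AD}: A → CE applies, adding CE; AC → BE applies, adding B. So (AD)⁺ = {ABCDE}.
This closure contains every attribute of U1, so U1 ∩ U2 → U1. The join is lossless.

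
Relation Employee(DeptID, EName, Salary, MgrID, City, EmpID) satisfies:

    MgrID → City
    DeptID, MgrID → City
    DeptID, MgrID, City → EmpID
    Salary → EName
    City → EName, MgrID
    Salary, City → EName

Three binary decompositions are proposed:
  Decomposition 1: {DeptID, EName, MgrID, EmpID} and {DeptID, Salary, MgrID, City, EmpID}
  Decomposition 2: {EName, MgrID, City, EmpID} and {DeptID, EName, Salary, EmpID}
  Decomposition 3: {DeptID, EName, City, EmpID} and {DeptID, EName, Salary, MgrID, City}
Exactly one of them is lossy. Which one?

Decomposition 1: common = {DeptID, MgrID, EmpID}, closure = {DeptID, EName, MgrID, City, EmpID} → lossless.
Decomposition 2: common = {EName, EmpID}, closure = {EName, EmpID} → lossy.
Decomposition 3: common = {DeptID, EName, City}, closure = {DeptID, EName, MgrID, City, EmpID} → lossless.

Decomposition 2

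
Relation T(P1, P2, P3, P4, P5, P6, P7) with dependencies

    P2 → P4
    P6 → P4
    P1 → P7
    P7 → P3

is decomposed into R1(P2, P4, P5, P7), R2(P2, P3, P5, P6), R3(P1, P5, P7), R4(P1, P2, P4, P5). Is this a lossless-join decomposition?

No

Chase test. Columns are P1, P2, P3, P4, P5, P6, P7; row i has aⱼ where attribute j ∈ Ri, else bᵢⱼ.
Initial tableau (one row per fragment):
  row 1: b11 a2 b13 a4 a5 b16 a7
  row 2: b21 a2 a3 b24 a5 a6 b27
  row 3: a1 b32 b33 b34 a5 b36 a7
  row 4: a1 a2 b43 a4 a5 b46 b47
Rows 1 and 2 agree on P2; apply P2→P4 and equate their P4 entries.
Rows 3 and 4 agree on P1; apply P1→P7 and equate their P7 entries.
Rows 1 and 3 agree on P7; apply P7→P3 and equate their P3 entries.
Rows 1 and 4 agree on P7; apply P7→P3 and equate their P3 entries.
No row becomes fully distinguished — the join is lossy.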